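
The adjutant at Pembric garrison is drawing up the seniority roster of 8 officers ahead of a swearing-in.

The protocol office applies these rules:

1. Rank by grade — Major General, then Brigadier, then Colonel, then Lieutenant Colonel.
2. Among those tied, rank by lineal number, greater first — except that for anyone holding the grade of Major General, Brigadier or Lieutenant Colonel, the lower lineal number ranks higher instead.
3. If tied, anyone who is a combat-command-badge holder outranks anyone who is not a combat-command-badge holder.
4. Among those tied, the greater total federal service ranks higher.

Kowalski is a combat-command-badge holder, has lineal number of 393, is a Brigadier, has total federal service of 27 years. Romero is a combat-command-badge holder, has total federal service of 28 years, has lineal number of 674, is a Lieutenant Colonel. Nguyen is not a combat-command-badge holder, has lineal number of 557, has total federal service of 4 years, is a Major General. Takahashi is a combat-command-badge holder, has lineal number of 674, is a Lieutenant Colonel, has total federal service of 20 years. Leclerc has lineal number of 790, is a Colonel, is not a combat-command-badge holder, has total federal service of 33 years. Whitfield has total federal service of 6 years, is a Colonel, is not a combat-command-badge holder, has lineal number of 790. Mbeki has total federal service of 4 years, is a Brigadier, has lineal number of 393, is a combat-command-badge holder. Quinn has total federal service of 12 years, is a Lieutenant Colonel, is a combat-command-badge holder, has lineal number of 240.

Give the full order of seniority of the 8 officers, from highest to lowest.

Nguyen, Kowalski, Mbeki, Leclerc, Whitfield, Quinn, Romero, Takahashi

By grade: Nguyen (Major General); then Kowalski and Mbeki (Brigadier); then Leclerc and Whitfield (Colonel); then Quinn, Romero and Takahashi (Lieutenant Colonel).
Kowalski and Mbeki both have lineal number 393, so the next rule applies.
Kowalski and Mbeki are each a combat-command-badge holder, so the next rule applies.
Among Kowalski and Mbeki, by total federal service (higher first): Kowalski (27 years) before Mbeki (4 years).
Leclerc and Whitfield both have lineal number 790, so the next rule applies.
Leclerc and Whitfield are each not a combat-command-badge holder, so the next rule applies.
Among Leclerc and Whitfield, by total federal service (higher first): Leclerc (33 years) before Whitfield (6 years).
Among Quinn, Romero and Takahashi, by lineal number (lower first) (reversed rule for this group): Quinn (240) before Romero and Takahashi (674).
Romero and Takahashi are each a combat-command-badge holder, so the next rule applies.
Among Romero and Takahashi, by total federal service (higher first): Romero (28 years) before Takahashi (20 years).
Full order: Nguyen, Kowalski, Mbeki, Leclerc, Whitfield, Quinn, Romero, Takahashi.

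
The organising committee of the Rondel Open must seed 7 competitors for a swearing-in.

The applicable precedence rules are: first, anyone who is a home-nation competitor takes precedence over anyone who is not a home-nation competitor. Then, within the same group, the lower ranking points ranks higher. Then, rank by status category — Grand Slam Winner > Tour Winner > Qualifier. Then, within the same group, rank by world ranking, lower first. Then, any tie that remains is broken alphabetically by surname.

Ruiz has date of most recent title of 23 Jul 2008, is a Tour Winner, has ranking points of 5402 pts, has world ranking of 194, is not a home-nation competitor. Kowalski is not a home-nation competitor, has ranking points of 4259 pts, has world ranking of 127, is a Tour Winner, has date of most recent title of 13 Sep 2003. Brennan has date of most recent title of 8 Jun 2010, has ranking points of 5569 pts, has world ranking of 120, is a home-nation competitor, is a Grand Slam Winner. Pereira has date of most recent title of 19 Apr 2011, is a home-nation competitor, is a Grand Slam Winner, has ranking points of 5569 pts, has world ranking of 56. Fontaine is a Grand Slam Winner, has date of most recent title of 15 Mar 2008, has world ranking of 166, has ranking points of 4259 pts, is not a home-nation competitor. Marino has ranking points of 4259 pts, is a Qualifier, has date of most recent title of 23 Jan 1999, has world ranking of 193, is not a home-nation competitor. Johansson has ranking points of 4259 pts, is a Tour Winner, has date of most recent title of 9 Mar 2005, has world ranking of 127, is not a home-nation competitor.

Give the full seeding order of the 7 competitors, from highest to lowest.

Pereira, Brennan, Fontaine, Johansson, Kowalski, Marino, Ruiz

By the first rule: Pereira and Brennan (both a home-nation competitor); then Fontaine, Johansson, Kowalski, Marino and Ruiz (each not a home-nation competitor).
Pereira and Brennan both have ranking points 5569 pts, so the next rule applies.
Pereira and Brennan are each Grand Slam Winner, so the next rule applies.
Among Pereira and Brennan, by world ranking (lower first): Pereira (56) before Brennan (120).
Among Fontaine, Johansson, Kowalski, Marino and Ruiz, by ranking points (lower first): Fontaine, Johansson, Kowalski and Marino (4259 pts) before Ruiz (5402 pts).
Among Fontaine, Johansson, Kowalski and Marino, by status category: Fontaine (Grand Slam Winner) before Johansson and Kowalski (Tour Winner) before Marino (Qualifier).
Johansson and Kowalski both have world ranking 127, so the next rule applies.
Among Johansson and Kowalski, alphabetically by surname: Johansson before Kowalski.
Full order: Pereira, Brennan, Fontaine, Johansson, Kowalski, Marino, Ruiz.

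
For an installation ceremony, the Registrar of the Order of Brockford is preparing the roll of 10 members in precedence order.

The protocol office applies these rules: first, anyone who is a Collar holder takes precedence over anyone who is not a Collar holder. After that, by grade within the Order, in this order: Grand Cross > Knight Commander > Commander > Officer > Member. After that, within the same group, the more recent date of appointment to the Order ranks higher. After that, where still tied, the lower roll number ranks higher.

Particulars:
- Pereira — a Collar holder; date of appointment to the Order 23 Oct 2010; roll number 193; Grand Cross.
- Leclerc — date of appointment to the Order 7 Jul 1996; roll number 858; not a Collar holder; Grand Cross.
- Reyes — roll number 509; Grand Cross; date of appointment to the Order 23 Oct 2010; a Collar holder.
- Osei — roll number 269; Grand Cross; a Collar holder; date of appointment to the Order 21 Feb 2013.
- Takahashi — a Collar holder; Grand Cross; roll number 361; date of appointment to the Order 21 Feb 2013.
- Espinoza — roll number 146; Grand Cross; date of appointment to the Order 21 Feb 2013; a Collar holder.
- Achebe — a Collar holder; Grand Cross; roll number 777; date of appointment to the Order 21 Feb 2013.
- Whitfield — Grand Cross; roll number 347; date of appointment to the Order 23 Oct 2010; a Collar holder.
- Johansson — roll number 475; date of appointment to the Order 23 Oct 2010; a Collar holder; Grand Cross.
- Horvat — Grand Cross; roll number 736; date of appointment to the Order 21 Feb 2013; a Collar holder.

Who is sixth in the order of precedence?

Pereira

By the first rule: Espinoza, Osei, Takahashi, Horvat, Achebe, Pereira, Whitfield, Johansson and Reyes (each a Collar holder); then Leclerc (not a Collar holder).
Espinoza, Osei, Takahashi, Horvat, Achebe, Pereira, Whitfield, Johansson and Reyes are each Grand Cross, so the next rule applies.
Among Espinoza, Osei, Takahashi, Horvat, Achebe, Pereira, Whitfield, Johansson and Reyes, by date of appointment to the Order (later first): Espinoza, Osei, Takahashi, Horvat and Achebe (21 Feb 2013) before Pereira, Whitfield, Johansson and Reyes (23 Oct 2010).
Among Espinoza, Osei, Takahashi, Horvat and Achebe, by roll number (lower first): Espinoza (146) before Osei (269) before Takahashi (361) before Horvat (736) before Achebe (777).
Among Pereira, Whitfield, Johansson and Reyes, by roll number (lower first): Pereira (193) before Whitfield (347) before Johansson (475) before Reyes (509).
Order: Espinoza, Osei, Takahashi, Horvat, Achebe, Pereira, Whitfield, Johansson, Reyes, Leclerc.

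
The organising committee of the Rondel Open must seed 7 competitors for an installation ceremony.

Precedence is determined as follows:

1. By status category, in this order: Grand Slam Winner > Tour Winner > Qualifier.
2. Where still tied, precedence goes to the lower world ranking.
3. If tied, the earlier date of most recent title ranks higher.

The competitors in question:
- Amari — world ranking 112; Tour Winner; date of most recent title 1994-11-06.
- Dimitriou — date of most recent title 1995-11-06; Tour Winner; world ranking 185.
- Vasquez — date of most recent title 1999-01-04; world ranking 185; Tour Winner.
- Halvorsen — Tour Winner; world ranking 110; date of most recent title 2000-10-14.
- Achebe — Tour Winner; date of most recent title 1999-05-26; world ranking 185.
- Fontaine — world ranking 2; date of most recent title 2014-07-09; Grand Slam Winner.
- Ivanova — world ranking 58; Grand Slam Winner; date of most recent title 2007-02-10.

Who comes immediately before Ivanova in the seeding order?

Fontaine

By status category: Fontaine and Ivanova (Grand Slam Winner); then Halvorsen, Amari, Dimitriou, Vasquez and Achebe (Tour Winner).
Among Fontaine and Ivanova, by world ranking (lower first): Fontaine (2) before Ivanova (58).
Among Halvorsen, Amari, Dimitriou, Vasquez and Achebe, by world ranking (lower first): Halvorsen (110) before Amari (112) before Dimitriou, Vasquez and Achebe (185).
Among Dimitriou, Vasquez and Achebe, by date of most recent title (earlier first): Dimitriou (1995-11-06) before Vasquez (1999-01-04) before Achebe (1999-05-26).
Order: Fontaine, Ivanova, Halvorsen, Amari, Dimitriou, Vasquez, Achebe.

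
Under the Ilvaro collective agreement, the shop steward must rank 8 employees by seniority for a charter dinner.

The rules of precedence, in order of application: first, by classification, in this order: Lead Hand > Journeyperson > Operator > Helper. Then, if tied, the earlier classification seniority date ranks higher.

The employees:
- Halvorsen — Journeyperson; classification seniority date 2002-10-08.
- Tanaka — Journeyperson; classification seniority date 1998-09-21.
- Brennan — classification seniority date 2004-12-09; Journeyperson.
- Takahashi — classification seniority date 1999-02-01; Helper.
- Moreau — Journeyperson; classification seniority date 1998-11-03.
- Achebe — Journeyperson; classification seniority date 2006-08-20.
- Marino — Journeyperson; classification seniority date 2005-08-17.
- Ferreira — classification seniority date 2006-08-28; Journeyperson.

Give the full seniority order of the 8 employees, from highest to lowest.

By classification: Tanaka, Moreau, Halvorsen, Brennan, Marino, Achebe and Ferreira (Journeyperson); then Takahashi (Helper).
Among Tanaka, Moreau, Halvorsen, Brennan, Marino, Achebe and Ferreira, by classification seniority date (earlier first): Tanaka (1998-09-21) before Moreau (1998-11-03) before Halvorsen (2002-10-08) before Brennan (2004-12-09) before Marino (2005-08-17) before Achebe (2006-08-20) before Ferreira (2006-08-28).
Full order: Tanaka, Moreau, Halvorsen, Brennan, Marino, Achebe, Ferreira, Takahashi.

Tanaka, Moreau, Halvorsen, Brennan, Marino, Achebe, Ferreira, Takahashi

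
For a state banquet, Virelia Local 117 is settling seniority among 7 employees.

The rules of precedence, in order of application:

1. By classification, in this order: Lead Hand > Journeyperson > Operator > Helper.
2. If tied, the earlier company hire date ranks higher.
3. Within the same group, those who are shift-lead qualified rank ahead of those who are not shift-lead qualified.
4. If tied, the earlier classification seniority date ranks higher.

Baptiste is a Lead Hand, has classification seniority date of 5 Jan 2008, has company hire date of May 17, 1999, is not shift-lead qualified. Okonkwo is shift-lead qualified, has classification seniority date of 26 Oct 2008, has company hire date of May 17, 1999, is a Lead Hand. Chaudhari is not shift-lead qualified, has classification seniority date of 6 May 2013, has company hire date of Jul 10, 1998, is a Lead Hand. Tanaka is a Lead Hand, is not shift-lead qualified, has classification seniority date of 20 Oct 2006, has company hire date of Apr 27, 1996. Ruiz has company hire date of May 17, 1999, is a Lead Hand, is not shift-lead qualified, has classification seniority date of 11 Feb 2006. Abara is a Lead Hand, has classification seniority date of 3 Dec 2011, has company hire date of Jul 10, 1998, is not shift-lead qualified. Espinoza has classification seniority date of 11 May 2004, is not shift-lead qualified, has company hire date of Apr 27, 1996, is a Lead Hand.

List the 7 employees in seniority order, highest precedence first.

By classification: Espinoza, Tanaka, Abara, Chaudhari, Okonkwo, Ruiz and Baptiste (Lead Hand).
Among Espinoza, Tanaka, Abara, Chaudhari, Okonkwo, Ruiz and Baptiste, by company hire date (earlier first): Espinoza and Tanaka (Apr 27, 1996) before Abara and Chaudhari (Jul 10, 1998) before Okonkwo, Ruiz and Baptiste (May 17, 1999).
Espinoza and Tanaka are each not shift-lead qualified, so the next rule applies.
Among Espinoza and Tanaka, by classification seniority date (earlier first): Espinoza (11 May 2004) before Tanaka (20 Oct 2006).
Abara and Chaudhari are each not shift-lead qualified, so the next rule applies.
Among Abara and Chaudhari, by classification seniority date (earlier first): Abara (3 Dec 2011) before Chaudhari (6 May 2013).
Among Okonkwo, Ruiz and Baptiste, shift-lead qualified before not shift-lead qualified: Okonkwo (shift-lead qualified) before Ruiz and Baptiste (not shift-lead qualified).
Among Ruiz and Baptiste, by classification seniority date (earlier first): Ruiz (11 Feb 2006) before Baptiste (5 Jan 2008).
Full order: Espinoza, Tanaka, Abara, Chaudhari, Okonkwo, Ruiz, Baptiste.

Espinoza, Tanaka, Abara, Chaudhari, Okonkwo, Ruiz, Baptiste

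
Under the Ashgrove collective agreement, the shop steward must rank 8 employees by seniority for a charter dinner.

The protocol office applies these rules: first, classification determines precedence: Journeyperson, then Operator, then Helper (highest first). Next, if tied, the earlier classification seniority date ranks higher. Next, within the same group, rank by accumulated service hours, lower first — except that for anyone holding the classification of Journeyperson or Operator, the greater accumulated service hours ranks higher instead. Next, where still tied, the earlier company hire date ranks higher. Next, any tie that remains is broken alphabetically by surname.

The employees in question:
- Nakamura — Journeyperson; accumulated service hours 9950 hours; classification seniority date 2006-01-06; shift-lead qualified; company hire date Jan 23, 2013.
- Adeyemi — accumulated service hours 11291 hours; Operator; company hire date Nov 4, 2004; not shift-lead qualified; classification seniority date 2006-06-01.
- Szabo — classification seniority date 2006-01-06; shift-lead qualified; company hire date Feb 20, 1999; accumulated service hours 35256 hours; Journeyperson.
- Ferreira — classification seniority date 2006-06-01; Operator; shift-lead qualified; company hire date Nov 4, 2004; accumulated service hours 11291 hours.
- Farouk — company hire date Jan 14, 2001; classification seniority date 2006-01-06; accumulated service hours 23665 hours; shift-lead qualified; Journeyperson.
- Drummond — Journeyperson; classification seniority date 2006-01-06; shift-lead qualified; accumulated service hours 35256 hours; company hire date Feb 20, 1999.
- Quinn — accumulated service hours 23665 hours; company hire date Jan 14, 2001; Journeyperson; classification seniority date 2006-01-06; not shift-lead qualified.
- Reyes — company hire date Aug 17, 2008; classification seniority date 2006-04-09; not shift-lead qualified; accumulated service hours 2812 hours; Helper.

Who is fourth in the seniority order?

Quinn

By classification: Drummond, Szabo, Farouk, Quinn and Nakamura (Journeyperson); then Adeyemi and Ferreira (Operator); then Reyes (Helper).
Drummond, Szabo, Farouk, Quinn and Nakamura all have classification seniority date 2006-01-06, so the next rule applies.
Among Drummond, Szabo, Farouk, Quinn and Nakamura, by accumulated service hours (higher first) (reversed rule for this group): Drummond and Szabo (35256 hours) before Farouk and Quinn (23665 hours) before Nakamura (9950 hours).
Drummond and Szabo both have company hire date Feb 20, 1999, so the next rule applies.
Among Drummond and Szabo, alphabetically by surname: Drummond before Szabo.
Farouk and Quinn both have company hire date Jan 14, 2001, so the next rule applies.
Among Farouk and Quinn, alphabetically by surname: Farouk before Quinn.
Adeyemi and Ferreira both have classification seniority date 2006-06-01, so the next rule applies.
Adeyemi and Ferreira both have accumulated service hours 11291 hours, so the next rule applies.
Adeyemi and Ferreira both have company hire date Nov 4, 2004, so the next rule applies.
Among Adeyemi and Ferreira, alphabetically by surname: Adeyemi before Ferreira.
Order: Drummond, Szabo, Farouk, Quinn, Nakamura, Adeyemi, Ferreira, Reyes.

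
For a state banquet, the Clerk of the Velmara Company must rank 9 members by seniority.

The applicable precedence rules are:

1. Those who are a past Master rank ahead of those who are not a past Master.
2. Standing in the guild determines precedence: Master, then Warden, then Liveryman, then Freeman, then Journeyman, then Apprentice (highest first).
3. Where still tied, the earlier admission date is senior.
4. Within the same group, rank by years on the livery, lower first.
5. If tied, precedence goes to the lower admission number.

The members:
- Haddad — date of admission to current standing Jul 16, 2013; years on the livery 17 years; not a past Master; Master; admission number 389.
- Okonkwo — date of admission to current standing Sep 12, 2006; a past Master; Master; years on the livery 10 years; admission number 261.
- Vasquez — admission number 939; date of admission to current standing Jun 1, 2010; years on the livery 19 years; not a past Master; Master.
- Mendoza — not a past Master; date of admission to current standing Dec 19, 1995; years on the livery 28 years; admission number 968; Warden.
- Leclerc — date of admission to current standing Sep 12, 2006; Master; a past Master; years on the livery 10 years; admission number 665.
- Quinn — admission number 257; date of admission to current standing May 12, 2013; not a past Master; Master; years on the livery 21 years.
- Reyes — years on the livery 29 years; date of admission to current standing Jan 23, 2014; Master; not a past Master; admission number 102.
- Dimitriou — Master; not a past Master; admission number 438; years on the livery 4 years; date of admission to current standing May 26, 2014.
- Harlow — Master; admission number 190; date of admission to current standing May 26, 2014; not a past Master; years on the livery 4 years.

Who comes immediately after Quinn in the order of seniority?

By the first rule: Okonkwo and Leclerc (both a past Master); then Vasquez, Quinn, Haddad, Reyes, Harlow, Dimitriou and Mendoza (each not a past Master).
Okonkwo and Leclerc are each Master, so the next rule applies.
Okonkwo and Leclerc both have date of admission to current standing Sep 12, 2006, so the next rule applies.
Okonkwo and Leclerc both have years on the livery 10 years, so the next rule applies.
Among Okonkwo and Leclerc, by admission number (lower first): Okonkwo (261) before Leclerc (665).
Among Vasquez, Quinn, Haddad, Reyes, Harlow, Dimitriou and Mendoza, by standing in the guild: Vasquez, Quinn, Haddad, Reyes, Harlow and Dimitriou (Master) before Mendoza (Warden).
Among Vasquez, Quinn, Haddad, Reyes, Harlow and Dimitriou, by date of admission to current standing (earlier first): Vasquez (Jun 1, 2010) before Quinn (May 12, 2013) before Haddad (Jul 16, 2013) before Reyes (Jan 23, 2014) before Harlow and Dimitriou (May 26, 2014).
Harlow and Dimitriou both have years on the livery 4 years, so the next rule applies.
Among Harlow and Dimitriou, by admission number (lower first): Harlow (190) before Dimitriou (438).
Order: Okonkwo, Leclerc, Vasquez, Quinn, Haddad, Reyes, Harlow, Dimitriou, Mendoza.

Haddad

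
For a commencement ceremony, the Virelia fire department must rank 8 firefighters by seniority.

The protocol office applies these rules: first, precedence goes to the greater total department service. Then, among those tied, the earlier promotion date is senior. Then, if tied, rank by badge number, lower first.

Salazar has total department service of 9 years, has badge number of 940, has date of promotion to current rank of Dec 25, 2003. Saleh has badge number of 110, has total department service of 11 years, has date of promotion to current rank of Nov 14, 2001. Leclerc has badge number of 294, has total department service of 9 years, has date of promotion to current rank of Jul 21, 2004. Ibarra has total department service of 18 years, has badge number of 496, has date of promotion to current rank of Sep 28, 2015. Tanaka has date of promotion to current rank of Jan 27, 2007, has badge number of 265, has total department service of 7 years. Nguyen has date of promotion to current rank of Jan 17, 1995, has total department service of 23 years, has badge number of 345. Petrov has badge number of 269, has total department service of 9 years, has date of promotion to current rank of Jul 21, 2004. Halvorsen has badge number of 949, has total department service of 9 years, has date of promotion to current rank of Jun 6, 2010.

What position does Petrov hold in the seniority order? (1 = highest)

By total department service (higher first): Nguyen (23 years); then Ibarra (18 years); then Saleh (11 years); then Salazar, Petrov, Leclerc and Halvorsen (each 9 years); then Tanaka (7 years).
Among Salazar, Petrov, Leclerc and Halvorsen, by date of promotion to current rank (earlier first): Salazar (Dec 25, 2003) before Petrov and Leclerc (Jul 21, 2004) before Halvorsen (Jun 6, 2010).
Among Petrov and Leclerc, by badge number (lower first): Petrov (269) before Leclerc (294).
Order: Nguyen, Ibarra, Saleh, Salazar, Petrov, Leclerc, Halvorsen, Tanaka. So position 5.

5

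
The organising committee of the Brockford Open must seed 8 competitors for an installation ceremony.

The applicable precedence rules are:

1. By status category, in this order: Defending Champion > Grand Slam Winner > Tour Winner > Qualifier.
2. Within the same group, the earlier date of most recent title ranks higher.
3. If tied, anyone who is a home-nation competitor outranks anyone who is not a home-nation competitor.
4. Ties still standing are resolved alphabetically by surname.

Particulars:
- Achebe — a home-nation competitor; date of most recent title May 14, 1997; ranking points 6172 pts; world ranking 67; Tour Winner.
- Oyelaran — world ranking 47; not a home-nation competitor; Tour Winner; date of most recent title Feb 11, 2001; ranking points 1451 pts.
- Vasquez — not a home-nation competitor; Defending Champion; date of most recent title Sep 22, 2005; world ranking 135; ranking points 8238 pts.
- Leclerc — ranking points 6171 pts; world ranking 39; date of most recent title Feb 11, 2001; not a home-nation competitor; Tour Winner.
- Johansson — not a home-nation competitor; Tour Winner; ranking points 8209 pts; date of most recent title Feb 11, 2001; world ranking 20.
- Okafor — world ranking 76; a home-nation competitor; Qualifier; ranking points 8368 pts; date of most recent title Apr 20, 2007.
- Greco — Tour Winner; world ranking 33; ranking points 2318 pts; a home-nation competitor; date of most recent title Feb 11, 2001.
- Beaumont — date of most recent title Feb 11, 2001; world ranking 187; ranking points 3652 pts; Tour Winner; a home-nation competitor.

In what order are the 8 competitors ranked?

By status category: Vasquez (Defending Champion); then Achebe, Beaumont, Greco, Johansson, Leclerc and Oyelaran (Tour Winner); then Okafor (Qualifier).
Among Achebe, Beaumont, Greco, Johansson, Leclerc and Oyelaran, by date of most recent title (earlier first): Achebe (May 14, 1997) before Beaumont, Greco, Johansson, Leclerc and Oyelaran (Feb 11, 2001).
Among Beaumont, Greco, Johansson, Leclerc and Oyelaran, a home-nation competitor before not a home-nation competitor: Beaumont and Greco (a home-nation competitor) before Johansson, Leclerc and Oyelaran (not a home-nation competitor).
Among Beaumont and Greco, alphabetically by surname: Beaumont before Greco.
Among Johansson, Leclerc and Oyelaran, alphabetically by surname: Johansson before Leclerc before Oyelaran.
Full order: Vasquez, Achebe, Beaumont, Greco, Johansson, Leclerc, Oyelaran, Okafor.

Vasquez, Achebe, Beaumont, Greco, Johansson, Leclerc, Oyelaran, Okafor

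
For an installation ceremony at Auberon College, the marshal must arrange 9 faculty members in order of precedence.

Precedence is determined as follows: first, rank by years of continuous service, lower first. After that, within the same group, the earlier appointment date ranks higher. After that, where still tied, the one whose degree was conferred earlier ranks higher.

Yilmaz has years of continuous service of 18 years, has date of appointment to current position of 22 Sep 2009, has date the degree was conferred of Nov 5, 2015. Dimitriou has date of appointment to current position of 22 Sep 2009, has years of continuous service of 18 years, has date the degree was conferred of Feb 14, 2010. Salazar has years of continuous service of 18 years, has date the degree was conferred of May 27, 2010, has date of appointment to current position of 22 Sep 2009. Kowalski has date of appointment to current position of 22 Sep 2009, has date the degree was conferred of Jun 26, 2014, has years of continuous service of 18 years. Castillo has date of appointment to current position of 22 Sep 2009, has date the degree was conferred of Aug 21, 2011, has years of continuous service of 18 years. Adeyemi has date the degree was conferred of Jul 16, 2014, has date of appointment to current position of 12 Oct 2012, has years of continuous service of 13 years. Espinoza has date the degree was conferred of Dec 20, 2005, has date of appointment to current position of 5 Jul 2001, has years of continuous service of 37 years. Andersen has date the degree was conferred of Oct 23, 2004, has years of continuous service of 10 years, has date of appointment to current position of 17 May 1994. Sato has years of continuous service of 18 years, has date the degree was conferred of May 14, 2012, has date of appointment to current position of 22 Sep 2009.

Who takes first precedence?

Andersen

By years of continuous service (lower first): Andersen (10 years); then Adeyemi (13 years); then Dimitriou, Salazar, Castillo, Sato, Kowalski and Yilmaz (each 18 years); then Espinoza (37 years).
Dimitriou, Salazar, Castillo, Sato, Kowalski and Yilmaz all have date of appointment to current position 22 Sep 2009, so the next rule applies.
Among Dimitriou, Salazar, Castillo, Sato, Kowalski and Yilmaz, by date the degree was conferred (earlier first): Dimitriou (Feb 14, 2010) before Salazar (May 27, 2010) before Castillo (Aug 21, 2011) before Sato (May 14, 2012) before Kowalski (Jun 26, 2014) before Yilmaz (Nov 5, 2015).
Order: Andersen, Adeyemi, Dimitriou, Salazar, Castillo, Sato, Kowalski, Yilmaz, Espinoza.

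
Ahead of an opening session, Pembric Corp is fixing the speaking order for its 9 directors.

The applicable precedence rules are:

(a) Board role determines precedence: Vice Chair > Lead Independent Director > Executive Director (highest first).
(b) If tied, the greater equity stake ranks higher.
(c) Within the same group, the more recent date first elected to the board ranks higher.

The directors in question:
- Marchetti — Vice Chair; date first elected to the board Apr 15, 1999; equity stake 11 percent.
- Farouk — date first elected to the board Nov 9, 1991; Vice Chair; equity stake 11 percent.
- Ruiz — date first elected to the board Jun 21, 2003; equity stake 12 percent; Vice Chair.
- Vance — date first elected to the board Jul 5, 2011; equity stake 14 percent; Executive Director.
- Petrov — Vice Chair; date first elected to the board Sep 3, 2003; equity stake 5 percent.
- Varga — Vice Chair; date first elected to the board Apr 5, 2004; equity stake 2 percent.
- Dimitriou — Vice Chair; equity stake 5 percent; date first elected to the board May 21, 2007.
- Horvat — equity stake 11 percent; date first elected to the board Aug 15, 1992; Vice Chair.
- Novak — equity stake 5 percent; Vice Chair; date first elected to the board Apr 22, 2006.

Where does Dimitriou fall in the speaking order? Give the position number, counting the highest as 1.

By board role: Ruiz, Marchetti, Horvat, Farouk, Dimitriou, Novak, Petrov and Varga (Vice Chair); then Vance (Executive Director).
Among Ruiz, Marchetti, Horvat, Farouk, Dimitriou, Novak, Petrov and Varga, by equity stake (higher first): Ruiz (12 percent) before Marchetti, Horvat and Farouk (11 percent) before Dimitriou, Novak and Petrov (5 percent) before Varga (2 percent).
Among Marchetti, Horvat and Farouk, by date first elected to the board (later first): Marchetti (Apr 15, 1999) before Horvat (Aug 15, 1992) before Farouk (Nov 9, 1991).
Among Dimitriou, Novak and Petrov, by date first elected to the board (later first): Dimitriou (May 21, 2007) before Novak (Apr 22, 2006) before Petrov (Sep 3, 2003).
Order: Ruiz, Marchetti, Horvat, Farouk, Dimitriou, Novak, Petrov, Varga, Vance. So position 5.

5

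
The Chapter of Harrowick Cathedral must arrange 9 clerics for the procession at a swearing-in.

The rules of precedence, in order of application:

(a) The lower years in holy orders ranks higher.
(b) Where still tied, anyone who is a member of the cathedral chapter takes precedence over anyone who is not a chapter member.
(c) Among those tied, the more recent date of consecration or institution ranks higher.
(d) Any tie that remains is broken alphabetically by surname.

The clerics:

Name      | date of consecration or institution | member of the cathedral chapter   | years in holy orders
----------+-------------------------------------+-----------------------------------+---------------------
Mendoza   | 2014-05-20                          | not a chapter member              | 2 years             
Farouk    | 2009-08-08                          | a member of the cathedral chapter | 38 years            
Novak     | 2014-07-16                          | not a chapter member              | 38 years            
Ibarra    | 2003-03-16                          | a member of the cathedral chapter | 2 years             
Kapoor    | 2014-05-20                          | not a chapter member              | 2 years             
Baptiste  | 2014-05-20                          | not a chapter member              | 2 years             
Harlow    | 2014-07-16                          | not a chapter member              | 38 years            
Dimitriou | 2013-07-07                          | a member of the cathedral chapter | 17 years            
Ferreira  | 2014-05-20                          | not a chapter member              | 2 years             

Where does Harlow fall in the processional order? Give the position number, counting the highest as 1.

By years in holy orders (lower first): Ibarra, Baptiste, Ferreira, Kapoor and Mendoza (each 2 years); then Dimitriou (17 years); then Farouk, Harlow and Novak (each 38 years).
Among Ibarra, Baptiste, Ferreira, Kapoor and Mendoza, a member of the cathedral chapter before not a chapter member: Ibarra (a member of the cathedral chapter) before Baptiste, Ferreira, Kapoor and Mendoza (not a chapter member).
Baptiste, Ferreira, Kapoor and Mendoza all have date of consecration or institution 2014-05-20, so the next rule applies.
Among Baptiste, Ferreira, Kapoor and Mendoza, alphabetically by surname: Baptiste before Ferreira before Kapoor before Mendoza.
Among Farouk, Harlow and Novak, a member of the cathedral chapter before not a chapter member: Farouk (a member of the cathedral chapter) before Harlow and Novak (not a chapter member).
Harlow and Novak both have date of consecration or institution 2014-07-16, so the next rule applies.
Among Harlow and Novak, alphabetically by surname: Harlow before Novak.
Order: Ibarra, Baptiste, Ferreira, Kapoor, Mendoza, Dimitriou, Farouk, Harlow, Novak. So position 8.

8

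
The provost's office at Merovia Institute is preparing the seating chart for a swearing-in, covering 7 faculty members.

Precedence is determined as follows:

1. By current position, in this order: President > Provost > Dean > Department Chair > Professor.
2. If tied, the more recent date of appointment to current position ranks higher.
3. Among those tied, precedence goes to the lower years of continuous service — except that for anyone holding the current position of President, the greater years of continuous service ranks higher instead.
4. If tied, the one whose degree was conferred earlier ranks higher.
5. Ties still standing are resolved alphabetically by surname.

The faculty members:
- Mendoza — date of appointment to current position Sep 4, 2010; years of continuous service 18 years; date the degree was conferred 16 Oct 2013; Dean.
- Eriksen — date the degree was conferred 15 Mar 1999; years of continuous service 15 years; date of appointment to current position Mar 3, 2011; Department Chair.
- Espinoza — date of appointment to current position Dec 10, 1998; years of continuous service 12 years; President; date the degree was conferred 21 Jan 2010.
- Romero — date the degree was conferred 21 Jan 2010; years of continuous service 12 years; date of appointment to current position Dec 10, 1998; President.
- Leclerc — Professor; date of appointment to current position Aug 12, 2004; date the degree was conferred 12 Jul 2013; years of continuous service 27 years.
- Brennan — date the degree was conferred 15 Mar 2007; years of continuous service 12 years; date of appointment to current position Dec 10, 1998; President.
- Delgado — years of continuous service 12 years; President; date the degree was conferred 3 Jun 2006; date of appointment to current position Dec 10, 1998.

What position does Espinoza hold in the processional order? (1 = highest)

3

By current position: Delgado, Brennan, Espinoza and Romero (President); then Mendoza (Dean); then Eriksen (Department Chair); then Leclerc (Professor).
Delgado, Brennan, Espinoza and Romero all have date of appointment to current position Dec 10, 1998, so the next rule applies.
Delgado, Brennan, Espinoza and Romero all have years of continuous service 12 years, so the next rule applies.
Among Delgado, Brennan, Espinoza and Romero, by date the degree was conferred (earlier first): Delgado (3 Jun 2006) before Brennan (15 Mar 2007) before Espinoza and Romero (21 Jan 2010).
Among Espinoza and Romero, alphabetically by surname: Espinoza before Romero.
Order: Delgado, Brennan, Espinoza, Romero, Mendoza, Eriksen, Leclerc. So position 3.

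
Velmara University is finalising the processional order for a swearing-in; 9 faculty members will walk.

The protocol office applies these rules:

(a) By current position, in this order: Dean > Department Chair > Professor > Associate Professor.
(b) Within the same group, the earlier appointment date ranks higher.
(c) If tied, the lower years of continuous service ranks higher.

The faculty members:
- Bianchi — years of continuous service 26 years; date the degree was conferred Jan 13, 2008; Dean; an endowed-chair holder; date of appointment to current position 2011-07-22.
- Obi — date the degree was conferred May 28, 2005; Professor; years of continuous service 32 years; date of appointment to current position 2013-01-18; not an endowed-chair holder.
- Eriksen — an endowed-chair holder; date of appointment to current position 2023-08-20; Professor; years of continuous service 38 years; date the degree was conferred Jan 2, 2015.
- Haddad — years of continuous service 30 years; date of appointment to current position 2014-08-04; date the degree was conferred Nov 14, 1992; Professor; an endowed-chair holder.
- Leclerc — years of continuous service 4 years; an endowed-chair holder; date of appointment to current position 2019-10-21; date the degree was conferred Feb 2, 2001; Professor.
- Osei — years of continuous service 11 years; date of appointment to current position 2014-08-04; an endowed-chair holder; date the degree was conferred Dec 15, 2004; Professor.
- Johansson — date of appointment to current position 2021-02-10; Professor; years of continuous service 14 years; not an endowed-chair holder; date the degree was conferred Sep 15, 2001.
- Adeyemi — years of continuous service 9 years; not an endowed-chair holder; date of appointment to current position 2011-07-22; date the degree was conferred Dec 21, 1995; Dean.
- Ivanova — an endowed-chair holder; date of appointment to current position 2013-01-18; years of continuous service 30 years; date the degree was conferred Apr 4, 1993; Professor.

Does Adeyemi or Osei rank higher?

By current position: Adeyemi and Bianchi (Dean); then Ivanova, Obi, Osei, Haddad, Leclerc, Johansson and Eriksen (Professor).
Adeyemi and Bianchi both have date of appointment to current position 2011-07-22, so the next rule applies.
Among Adeyemi and Bianchi, by years of continuous service (lower first): Adeyemi (9 years) before Bianchi (26 years).
Among Ivanova, Obi, Osei, Haddad, Leclerc, Johansson and Eriksen, by date of appointment to current position (earlier first): Ivanova and Obi (2013-01-18) before Osei and Haddad (2014-08-04) before Leclerc (2019-10-21) before Johansson (2021-02-10) before Eriksen (2023-08-20).
Among Ivanova and Obi, by years of continuous service (lower first): Ivanova (30 years) before Obi (32 years).
Among Osei and Haddad, by years of continuous service (lower first): Osei (11 years) before Haddad (30 years).
So Adeyemi takes precedence.

Adeyemi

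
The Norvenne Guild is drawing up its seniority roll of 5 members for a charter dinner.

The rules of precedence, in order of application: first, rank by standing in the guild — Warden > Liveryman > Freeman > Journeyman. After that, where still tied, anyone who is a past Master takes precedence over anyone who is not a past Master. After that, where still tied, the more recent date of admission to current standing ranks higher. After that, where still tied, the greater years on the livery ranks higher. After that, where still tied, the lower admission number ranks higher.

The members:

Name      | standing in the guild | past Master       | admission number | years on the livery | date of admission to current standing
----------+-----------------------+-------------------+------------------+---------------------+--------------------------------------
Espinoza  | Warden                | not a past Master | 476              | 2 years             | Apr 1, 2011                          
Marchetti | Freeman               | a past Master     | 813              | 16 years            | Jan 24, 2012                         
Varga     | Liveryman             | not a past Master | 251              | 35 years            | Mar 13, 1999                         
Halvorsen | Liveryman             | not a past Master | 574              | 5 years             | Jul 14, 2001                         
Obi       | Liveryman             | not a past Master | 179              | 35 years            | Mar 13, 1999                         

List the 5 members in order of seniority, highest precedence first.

By standing in the guild: Espinoza (Warden); then Halvorsen, Obi and Varga (Liveryman); then Marchetti (Freeman).
Halvorsen, Obi and Varga are each not a past Master, so the next rule applies.
Among Halvorsen, Obi and Varga, by date of admission to current standing (later first): Halvorsen (Jul 14, 2001) before Obi and Varga (Mar 13, 1999).
Obi and Varga both have years on the livery 35 years, so the next rule applies.
Among Obi and Varga, by admission number (lower first): Obi (179) before Varga (251).
Full order: Espinoza, Halvorsen, Obi, Varga, Marchetti.

Espinoza, Halvorsen, Obi, Varga, Marchetti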